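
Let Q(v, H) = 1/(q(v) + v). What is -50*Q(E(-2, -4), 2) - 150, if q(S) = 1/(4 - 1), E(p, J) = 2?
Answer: -1200/7 ≈ -171.43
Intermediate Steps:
q(S) = ⅓ (q(S) = 1/3 = ⅓)
Q(v, H) = 1/(⅓ + v)
-50*Q(E(-2, -4), 2) - 150 = -150/(1 + 3*2) - 150 = -150/(1 + 6) - 150 = -150/7 - 150 = -1200/7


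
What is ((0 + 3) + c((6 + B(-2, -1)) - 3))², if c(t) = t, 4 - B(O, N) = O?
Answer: 144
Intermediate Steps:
B(O, N) = 4 - O
((0 + 3) + c((6 + B(-2, -1)) - 3))² = ((0 + 3) + ((6 + (4 - 1*(-2))) - 3))² = (3 + ((6 + (4 + 2)) - 3))² = (3 + ((6 + 6) - 3))² = (3 + (12 - 3))² = (3 + 9)² = 12² = 144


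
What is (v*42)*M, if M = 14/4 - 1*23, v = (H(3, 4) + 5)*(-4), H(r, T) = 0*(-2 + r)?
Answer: 16380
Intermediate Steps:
H(r, T) = 0
v = -20 (v = (0 + 5)*(-4) = 5*(-4) = -20)
M = -39/2 (M = 14*(¼) - 23 = 7/2 - 23 = -39/2 ≈ -19.500)
(v*42)*M = -20*42*(-39/2) = -840*(-39/2) = 16380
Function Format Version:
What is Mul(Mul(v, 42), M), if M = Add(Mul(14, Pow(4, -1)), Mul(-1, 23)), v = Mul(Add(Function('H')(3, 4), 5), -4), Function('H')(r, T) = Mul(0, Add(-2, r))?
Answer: 16380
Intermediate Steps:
Function('H')(r, T) = 0
v = -20 (v = Mul(Add(0, 5), -4) = Mul(5, -4) = -20)
M = Rational(-39, 2) (M = Add(Mul(14, Rational(1, 4)), -23) = Add(Rational(7, 2), -23) = Rational(-39, 2) ≈ -19.500)
Mul(Mul(v, 42), M) = Mul(Mul(-20, 42), Rational(-39, 2)) = Mul(-840, Rational(-39, 2)) = 16380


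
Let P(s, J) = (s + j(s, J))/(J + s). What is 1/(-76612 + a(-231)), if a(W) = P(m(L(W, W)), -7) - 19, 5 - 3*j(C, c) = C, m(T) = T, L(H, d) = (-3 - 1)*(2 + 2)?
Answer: -23/1762504 ≈ -1.3050e-5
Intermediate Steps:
L(H, d) = -16 (L(H, d) = -4*4 = -16)
j(C, c) = 5/3 - C/3
P(s, J) = (5/3 + 2*s/3)/(J + s) (P(s, J) = (s + (5/3 - s/3))/(J + s) = (5/3 + 2*s/3)/(J + s))
a(W) = -428/23 (a(W) = (5 + 2*(-16))/(3*(-7 - 16)) - 19 = (⅓)*(5 - 32)/(-23) - 19 = (⅓)*(-1/23)*(-27) - 19 = 9/23 - 19 = -428/23)
1/(-76612 + a(-231)) = 1/(-76612 - 428/23) = 1/(-1762504/23) = -23/1762504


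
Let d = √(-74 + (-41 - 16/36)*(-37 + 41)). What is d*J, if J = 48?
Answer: 16*I*√2158 ≈ 743.27*I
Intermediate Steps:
d = I*√2158/3 (d = √(-74 + (-41 - 16*1/36)*4) = √(-74 + (-41 - 4/9)*4) = √(-74 - 373/9*4) = √(-74 - 1492/9) = √(-2158/9) = I*√2158/3 ≈ 15.485*I)
d*J = (I*√2158/3)*48 = 16*I*√2158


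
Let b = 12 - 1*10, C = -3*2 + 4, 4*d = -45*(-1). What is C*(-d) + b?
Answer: 49/2 ≈ 24.500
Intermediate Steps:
d = 45/4 (d = (-45*(-1))/4 = (¼)*45 = 45/4 ≈ 11.250)
C = -2 (C = -6 + 4 = -2)
b = 2 (b = 12 - 10 = 2)
C*(-d) + b = -(-2)*45/4 + 2 = -2*(-45/4) + 2 = 45/2 + 2 = 49/2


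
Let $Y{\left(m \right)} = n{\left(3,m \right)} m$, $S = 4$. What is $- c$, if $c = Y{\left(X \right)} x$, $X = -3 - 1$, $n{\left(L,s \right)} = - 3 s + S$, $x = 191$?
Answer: $12224$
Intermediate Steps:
$n{\left(L,s \right)} = 4 - 3 s$ ($n{\left(L,s \right)} = - 3 s + 4 = 4 - 3 s$)
$X = -4$
$Y{\left(m \right)} = m \left(4 - 3 m\right)$ ($Y{\left(m \right)} = \left(4 - 3 m\right) m = m \left(4 - 3 m\right)$)
$c = -12224$ ($c = - 4 \left(4 - -12\right) 191 = - 4 \left(4 + 12\right) 191 = \left(-4\right) 16 \cdot 191 = \left(-64\right) 191 = -12224$)
$- c = \left(-1\right) \left(-12224\right) = 12224$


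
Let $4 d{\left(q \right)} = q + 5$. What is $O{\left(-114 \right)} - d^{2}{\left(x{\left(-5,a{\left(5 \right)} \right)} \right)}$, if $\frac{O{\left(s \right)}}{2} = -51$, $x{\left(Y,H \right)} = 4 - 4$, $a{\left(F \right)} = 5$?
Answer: $- \frac{1657}{16} \approx -103.56$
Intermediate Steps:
$x{\left(Y,H \right)} = 0$
$O{\left(s \right)} = -102$ ($O{\left(s \right)} = 2 \left(-51\right) = -102$)
$d{\left(q \right)} = \frac{5}{4} + \frac{q}{4}$ ($d{\left(q \right)} = \frac{q + 5}{4} = \frac{5 + q}{4} = \frac{5}{4} + \frac{q}{4}$)
$O{\left(-114 \right)} - d^{2}{\left(x{\left(-5,a{\left(5 \right)} \right)} \right)} = -102 - \left(\frac{5}{4} + \frac{1}{4} \cdot 0\right)^{2} = -102 - \left(\frac{5}{4} + 0\right)^{2} = -102 - \left(\frac{5}{4}\right)^{2} = -102 - \frac{25}{16} = - \frac{1657}{16}$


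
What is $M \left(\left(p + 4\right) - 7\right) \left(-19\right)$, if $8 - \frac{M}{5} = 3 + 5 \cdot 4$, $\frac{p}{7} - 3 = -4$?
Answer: $-14250$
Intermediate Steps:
$p = -7$ ($p = 21 + 7 \left(-4\right) = 21 - 28 = -7$)
$M = -75$ ($M = 40 - 5 \left(3 + 5 \cdot 4\right) = 40 - 5 \left(3 + 20\right) = 40 - 115 = -75$)
$M \left(\left(p + 4\right) - 7\right) \left(-19\right) = - 75 \left(\left(-7 + 4\right) - 7\right) \left(-19\right) = - 75 \left(-3 - 7\right) \left(-19\right) = \left(-75\right) \left(-10\right) \left(-19\right) = 750 \left(-19\right) = -14250$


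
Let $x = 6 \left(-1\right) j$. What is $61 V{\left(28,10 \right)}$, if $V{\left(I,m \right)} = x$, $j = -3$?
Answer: $1098$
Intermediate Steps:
$x = 18$ ($x = 6 \left(-1\right) \left(-3\right) = \left(-6\right) \left(-3\right) = 18$)
$V{\left(I,m \right)} = 18$
$61 V{\left(28,10 \right)} = 61 \cdot 18 = 1098$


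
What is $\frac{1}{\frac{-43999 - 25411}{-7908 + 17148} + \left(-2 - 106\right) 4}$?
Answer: $- \frac{84}{36919} \approx -0.0022753$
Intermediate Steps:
$\frac{1}{\frac{-43999 - 25411}{-7908 + 17148} + \left(-2 - 106\right) 4} = \frac{1}{- \frac{69410}{9240} - 432} = \frac{1}{\left(-69410\right) \frac{1}{9240} - 432} = \frac{1}{- \frac{631}{84} - 432} = \frac{1}{- \frac{36919}{84}} = - \frac{84}{36919}$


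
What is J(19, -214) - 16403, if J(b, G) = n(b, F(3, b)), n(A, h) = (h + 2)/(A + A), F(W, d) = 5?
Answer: -623307/38 ≈ -16403.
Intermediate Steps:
n(A, h) = (2 + h)/(2*A) (n(A, h) = (2 + h)/((2*A)) = (2 + h)*(1/(2*A)) = (2 + h)/(2*A))
J(b, G) = 7/(2*b) (J(b, G) = (2 + 5)/(2*b) = (1/2)*7/b = 7/(2*b))
J(19, -214) - 16403 = (7/2)/19 - 16403 = (7/2)*(1/19) - 16403 = 7/38 - 16403 = -623307/38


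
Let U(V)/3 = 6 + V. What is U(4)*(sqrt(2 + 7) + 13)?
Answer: 480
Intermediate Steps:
U(V) = 18 + 3*V (U(V) = 3*(6 + V) = 18 + 3*V)
U(4)*(sqrt(2 + 7) + 13) = (18 + 3*4)*(sqrt(2 + 7) + 13) = (18 + 12)*(sqrt(9) + 13) = 30*(3 + 13) = 30*16 = 480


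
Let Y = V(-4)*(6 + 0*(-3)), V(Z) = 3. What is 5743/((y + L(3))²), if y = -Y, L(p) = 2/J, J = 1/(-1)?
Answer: 5743/400 ≈ 14.357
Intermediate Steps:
J = -1
Y = 18 (Y = 3*(6 + 0*(-3)) = 3*(6 + 0) = 3*6 = 18)
L(p) = -2 (L(p) = 2/(-1) = 2*(-1) = -2)
y = -18 (y = -1*18 = -18)
5743/((y + L(3))²) = 5743/((-18 - 2)²) = 5743/((-20)²) = 5743/400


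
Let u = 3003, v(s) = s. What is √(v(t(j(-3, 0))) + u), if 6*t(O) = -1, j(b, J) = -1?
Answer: √108102/6 ≈ 54.798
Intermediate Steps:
t(O) = -⅙ (t(O) = (⅙)*(-1) = -⅙)
√(v(t(j(-3, 0))) + u) = √(-⅙ + 3003) = √(18017/6) = √108102/6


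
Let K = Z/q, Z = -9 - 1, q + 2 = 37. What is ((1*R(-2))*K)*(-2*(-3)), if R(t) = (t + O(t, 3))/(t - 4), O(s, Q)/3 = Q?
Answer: 2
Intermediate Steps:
q = 35 (q = -2 + 37 = 35)
O(s, Q) = 3*Q
Z = -10
R(t) = (9 + t)/(-4 + t) (R(t) = (t + 3*3)/(t - 4) = (t + 9)/(-4 + t) = (9 + t)/(-4 + t))
K = -2/7 (K = -10/35 = -10*1/35 = -2/7 ≈ -0.28571)
((1*R(-2))*K)*(-2*(-3)) = ((1*((9 - 2)/(-4 - 2)))*(-2/7))*(-2*(-3)) = ((1*(7/(-6)))*(-2/7))*6 = ((1*(-1/6*7))*(-2/7))*6 = ((1*(-7/6))*(-2/7))*6 = -7/6*(-2/7)*6 = (1/3)*6 = 2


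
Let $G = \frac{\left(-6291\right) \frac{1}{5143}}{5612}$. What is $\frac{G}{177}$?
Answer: $- \frac{2097}{1702888444} \approx -1.2314 \cdot 10^{-6}$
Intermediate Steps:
$G = - \frac{6291}{28862516}$ ($G = \left(-6291\right) \frac{1}{5143} \cdot \frac{1}{5612} = \left(- \frac{6291}{5143}\right) \frac{1}{5612} = - \frac{6291}{28862516} \approx -0.00021796$)
$\frac{G}{177} = - \frac{6291}{28862516 \cdot 177} = \left(- \frac{6291}{28862516}\right) \frac{1}{177} = - \frac{2097}{1702888444}$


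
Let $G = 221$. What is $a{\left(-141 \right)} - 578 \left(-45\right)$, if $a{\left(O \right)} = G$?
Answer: $26231$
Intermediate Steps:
$a{\left(O \right)} = 221$
$a{\left(-141 \right)} - 578 \left(-45\right) = 221 - 578 \left(-45\right) = 221 - -26010 = 221 + 26010 = 26231$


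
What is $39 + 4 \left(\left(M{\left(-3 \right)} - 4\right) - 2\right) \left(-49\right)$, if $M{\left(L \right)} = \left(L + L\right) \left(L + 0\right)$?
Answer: $-2313$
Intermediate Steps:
$M{\left(L \right)} = 2 L^{2}$ ($M{\left(L \right)} = 2 L L = 2 L^{2}$)
$39 + 4 \left(\left(M{\left(-3 \right)} - 4\right) - 2\right) \left(-49\right) = 39 + 4 \left(\left(2 \left(-3\right)^{2} - 4\right) - 2\right) \left(-49\right) = 39 + 4 \left(\left(2 \cdot 9 - 4\right) - 2\right) \left(-49\right) = 39 + 4 \left(\left(18 - 4\right) - 2\right) \left(-49\right) = 39 + 4 \left(14 - 2\right) \left(-49\right) = 39 + 4 \cdot 12 \left(-49\right) = 39 + 48 \left(-49\right) = 39 - 2352 = -2313$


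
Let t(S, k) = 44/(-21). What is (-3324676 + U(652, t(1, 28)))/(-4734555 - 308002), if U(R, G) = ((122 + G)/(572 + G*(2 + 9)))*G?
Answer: 9146184935/13872074307 ≈ 0.65932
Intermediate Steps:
t(S, k) = -44/21 (t(S, k) = 44*(-1/21) = -44/21)
U(R, G) = G*(122 + G)/(572 + 11*G) (U(R, G) = ((122 + G)/(572 + G*11))*G = ((122 + G)/(572 + 11*G))*G = G*(122 + G)/(572 + 11*G))
(-3324676 + U(652, t(1, 28)))/(-4734555 - 308002) = (-3324676 + (1/11)*(-44/21)*(122 - 44/21)/(52 - 44/21))/(-4734555 - 308002) = (-3324676 + (1/11)*(-44/21)*(2518/21)/(1048/21))/(-5042557) = (-3324676 + (1/11)*(-44/21)*(21/1048)*(2518/21))*(-1/5042557) = (-3324676 - 1259/2751)*(-1/5042557) = -9146184935/2751*(-1/5042557) = 9146184935/13872074307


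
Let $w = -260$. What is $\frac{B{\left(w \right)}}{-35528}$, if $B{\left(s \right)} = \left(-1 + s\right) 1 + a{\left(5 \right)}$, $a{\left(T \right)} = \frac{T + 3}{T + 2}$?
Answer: $\frac{1819}{248696} \approx 0.0073142$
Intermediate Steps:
$a{\left(T \right)} = \frac{3 + T}{2 + T}$
$B{\left(s \right)} = \frac{1}{7} + s$ ($B{\left(s \right)} = \left(-1 + s\right) 1 + \frac{3 + 5}{2 + 5} = \left(-1 + s\right) + \frac{1}{7} \cdot 8 = \left(-1 + s\right) + \frac{8}{7} = \frac{1}{7} + s$)
$\frac{B{\left(w \right)}}{-35528} = \frac{\frac{1}{7} - 260}{-35528} = \left(- \frac{1819}{7}\right) \left(- \frac{1}{35528}\right) = \frac{1819}{248696}$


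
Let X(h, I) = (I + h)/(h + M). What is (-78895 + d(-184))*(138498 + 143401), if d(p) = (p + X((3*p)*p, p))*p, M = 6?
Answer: -34075995941941/2673 ≈ -1.2748e+10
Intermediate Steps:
X(h, I) = (I + h)/(6 + h) (X(h, I) = (I + h)/(h + 6) = (I + h)/(6 + h))
d(p) = p*(p + (p + 3*p²)/(6 + 3*p²)) (d(p) = (p + (p + (3*p)*p)/(6 + (3*p)*p))*p = (p + (p + 3*p²)/(6 + 3*p²))*p = p*(p + (p + 3*p²)/(6 + 3*p²)))
(-78895 + d(-184))*(138498 + 143401) = (-78895 + (-184)²*(7/3 - 184 + (-184)²)/(2 + (-184)²))*(138498 + 143401) = (-78895 + 33856*(7/3 - 184 + 33856)/(2 + 33856))*281899 = (-78895 + 33856*(101023/3)/33858)*281899 = (-78895 + 33856*(1/33858)*(101023/3))*281899 = (-78895 + 90006176/2673)*281899 = -120880159/2673*281899 = -34075995941941/2673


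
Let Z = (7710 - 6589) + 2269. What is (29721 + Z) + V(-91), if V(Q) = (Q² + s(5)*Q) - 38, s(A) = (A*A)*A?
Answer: 29979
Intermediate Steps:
s(A) = A³ (s(A) = A²*A = A³)
V(Q) = -38 + Q² + 125*Q (V(Q) = (Q² + 5³*Q) - 38 = (Q² + 125*Q) - 38 = -38 + Q² + 125*Q)
Z = 3390 (Z = 1121 + 2269 = 3390)
(29721 + Z) + V(-91) = (29721 + 3390) + (-38 + (-91)² + 125*(-91)) = 33111 + (-38 + 8281 - 11375) = 33111 - 3132 = 29979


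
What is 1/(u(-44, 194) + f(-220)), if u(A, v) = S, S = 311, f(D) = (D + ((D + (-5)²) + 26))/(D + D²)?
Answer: 48180/14983591 ≈ 0.0032155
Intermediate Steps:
f(D) = (51 + 2*D)/(D + D²) (f(D) = (D + ((D + 25) + 26))/(D + D²) = (D + ((25 + D) + 26))/(D + D²) = (D + (51 + D))/(D + D²) = (51 + 2*D)/(D + D²))
u(A, v) = 311
1/(u(-44, 194) + f(-220)) = 1/(311 + (51 + 2*(-220))/((-220)*(1 - 220))) = 1/(311 - 1/220*(51 - 440)/(-219)) = 1/(311 - 1/220*(-1/219)*(-389)) = 1/(311 - 389/48180) = 1/(14983591/48180) = 48180/14983591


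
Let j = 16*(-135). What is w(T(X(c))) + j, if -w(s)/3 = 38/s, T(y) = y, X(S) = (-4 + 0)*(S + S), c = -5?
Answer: -43257/20 ≈ -2162.9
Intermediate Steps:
X(S) = -8*S
w(s) = -114/s
j = -2160
w(T(X(c))) + j = -114/((-8*(-5))) - 2160 = -114/40 - 2160 = -114*1/40 - 2160 = -57/20 - 2160 = -43257/20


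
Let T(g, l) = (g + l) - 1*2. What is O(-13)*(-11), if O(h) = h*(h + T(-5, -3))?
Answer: -3289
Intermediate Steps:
T(g, l) = -2 + g + l (T(g, l) = (g + l) - 2 = -2 + g + l)
O(h) = h*(-10 + h) (O(h) = h*(h + (-2 - 5 - 3)) = h*(h - 10) = h*(-10 + h))
O(-13)*(-11) = -13*(-10 - 13)*(-11) = -13*(-23)*(-11) = 299*(-11) = -3289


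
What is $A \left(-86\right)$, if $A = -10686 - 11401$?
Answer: $1899482$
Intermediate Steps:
$A = -22087$
$A \left(-86\right) = \left(-22087\right) \left(-86\right) = 1899482$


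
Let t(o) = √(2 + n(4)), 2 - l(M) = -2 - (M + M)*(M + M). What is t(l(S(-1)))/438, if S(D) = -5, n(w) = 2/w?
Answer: √10/876 ≈ 0.0036099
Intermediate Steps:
l(M) = 4 + 4*M² (l(M) = 2 - (-2 - (M + M)*(M + M)) = 2 - (-2 - 2*M*2*M) = 2 - (-2 - 4*M²) = 2 + (2 + 4*M²) = 4 + 4*M²)
t(o) = √10/2 (t(o) = √(2 + 2/4) = √(2 + 2*(¼)) = √(2 + ½) = √(5/2) = √10/2)
t(l(S(-1)))/438 = (√10/2)/438 = (√10/2)*(1/438) = √10/876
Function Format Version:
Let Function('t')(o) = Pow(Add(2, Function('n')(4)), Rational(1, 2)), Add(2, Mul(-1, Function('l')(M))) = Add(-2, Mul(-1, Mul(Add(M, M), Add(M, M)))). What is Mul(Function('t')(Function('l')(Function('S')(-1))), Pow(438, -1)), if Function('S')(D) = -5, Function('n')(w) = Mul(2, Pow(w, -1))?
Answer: Mul(Rational(1, 876), Pow(10, Rational(1, 2))) ≈ 0.0036099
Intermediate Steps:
Function('l')(M) = Add(4, Mul(4, Pow(M, 2))) (Function('l')(M) = Add(2, Mul(-1, Add(-2, Mul(-1, Mul(Add(M, M), Add(M, M)))))) = Add(2, Mul(-1, Add(-2, Mul(-1, Mul(Mul(2, M), Mul(2, M)))))) = Add(2, Mul(-1, Add(-2, Mul(-1, Mul(4, Pow(M, 2)))))) = Add(2, Mul(-1, Add(-2, Mul(-4, Pow(M, 2))))) = Add(2, Add(2, Mul(4, Pow(M, 2)))) = Add(4, Mul(4, Pow(M, 2))))
Function('t')(o) = Mul(Rational(1, 2), Pow(10, Rational(1, 2))) (Function('t')(o) = Pow(Add(2, Mul(2, Pow(4, -1))), Rational(1, 2)) = Pow(Add(2, Mul(2, Rational(1, 4))), Rational(1, 2)) = Pow(Add(2, Rational(1, 2)), Rational(1, 2)) = Pow(Rational(5, 2), Rational(1, 2)) = Mul(Rational(1, 2), Pow(10, Rational(1, 2))))
Mul(Function('t')(Function('l')(Function('S')(-1))), Pow(438, -1)) = Mul(Mul(Rational(1, 2), Pow(10, Rational(1, 2))), Pow(438, -1)) = Mul(Mul(Rational(1, 2), Pow(10, Rational(1, 2))), Rational(1, 438)) = Mul(Rational(1, 876), Pow(10, Rational(1, 2)))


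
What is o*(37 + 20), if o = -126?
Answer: -7182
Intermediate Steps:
o*(37 + 20) = -126*(37 + 20) = -126*57 = -7182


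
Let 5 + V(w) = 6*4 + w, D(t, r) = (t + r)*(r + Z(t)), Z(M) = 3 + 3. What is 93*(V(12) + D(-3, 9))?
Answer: 11253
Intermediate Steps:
Z(M) = 6
D(t, r) = (6 + r)*(r + t) (D(t, r) = (t + r)*(r + 6) = (r + t)*(6 + r) = (6 + r)*(r + t))
V(w) = 19 + w (V(w) = -5 + (6*4 + w) = -5 + (24 + w) = 19 + w)
93*(V(12) + D(-3, 9)) = 93*((19 + 12) + (9² + 6*9 + 6*(-3) + 9*(-3))) = 93*(31 + (81 + 54 - 18 - 27)) = 93*(31 + 90) = 93*121 = 11253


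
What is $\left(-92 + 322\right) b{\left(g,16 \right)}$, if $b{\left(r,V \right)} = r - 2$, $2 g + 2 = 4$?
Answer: $-230$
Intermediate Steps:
$g = 1$ ($g = -1 + \frac{1}{2} \cdot 4 = -1 + 2 = 1$)
$b{\left(r,V \right)} = -2 + r$
$\left(-92 + 322\right) b{\left(g,16 \right)} = \left(-92 + 322\right) \left(-2 + 1\right) = 230 \left(-1\right) = -230$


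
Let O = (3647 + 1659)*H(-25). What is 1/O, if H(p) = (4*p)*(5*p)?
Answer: 1/66325000 ≈ 1.5077e-8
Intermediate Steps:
H(p) = 20*p²
O = 66325000 (O = (3647 + 1659)*(20*(-25)²) = 5306*(20*625) = 5306*12500 = 66325000)
1/O = 1/66325000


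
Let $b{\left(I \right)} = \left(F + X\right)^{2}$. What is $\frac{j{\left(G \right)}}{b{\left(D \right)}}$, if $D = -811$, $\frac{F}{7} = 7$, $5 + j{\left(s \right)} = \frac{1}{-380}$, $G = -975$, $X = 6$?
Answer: $- \frac{1901}{1149500} \approx -0.0016538$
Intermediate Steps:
$j{\left(s \right)} = - \frac{1901}{380}$ ($j{\left(s \right)} = -5 + \frac{1}{-380} = -5 - \frac{1}{380} = - \frac{1901}{380}$)
$F = 49$ ($F = 7 \cdot 7 = 49$)
$b{\left(I \right)} = 3025$ ($b{\left(I \right)} = \left(49 + 6\right)^{2} = 55^{2} = 3025$)
$\frac{j{\left(G \right)}}{b{\left(D \right)}} = - \frac{1901}{380 \cdot 3025} = \left(- \frac{1901}{380}\right) \frac{1}{3025} = - \frac{1901}{1149500}$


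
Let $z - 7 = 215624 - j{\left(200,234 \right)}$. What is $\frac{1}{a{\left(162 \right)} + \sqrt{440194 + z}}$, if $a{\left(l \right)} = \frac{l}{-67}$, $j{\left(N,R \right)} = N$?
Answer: $\frac{10854}{2943074381} + \frac{112225 \sqrt{1049}}{2943074381} \approx 0.0012387$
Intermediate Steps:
$a{\left(l \right)} = - \frac{l}{67}$ ($a{\left(l \right)} = l \left(- \frac{1}{67}\right) = - \frac{l}{67}$)
$z = 215431$ ($z = 7 + \left(215624 - 200\right) = 7 + 215424 = 215431$)
$\frac{1}{a{\left(162 \right)} + \sqrt{440194 + z}} = \frac{1}{\left(- \frac{1}{67}\right) 162 + \sqrt{440194 + 215431}} = \frac{1}{- \frac{162}{67} + \sqrt{655625}} = \frac{1}{- \frac{162}{67} + 25 \sqrt{1049}}$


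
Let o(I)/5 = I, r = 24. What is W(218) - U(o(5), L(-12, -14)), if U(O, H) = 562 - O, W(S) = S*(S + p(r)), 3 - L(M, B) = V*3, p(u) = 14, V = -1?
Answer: 50039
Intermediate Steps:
o(I) = 5*I
L(M, B) = 6 (L(M, B) = 3 - (-1)*3 = 3 - 1*(-3) = 3 + 3 = 6)
W(S) = S*(14 + S) (W(S) = S*(S + 14) = S*(14 + S))
W(218) - U(o(5), L(-12, -14)) = 218*(14 + 218) - (562 - 5*5) = 218*232 - (562 - 1*25) = 50576 - (562 - 25) = 50576 - 1*537 = 50576 - 537 = 50039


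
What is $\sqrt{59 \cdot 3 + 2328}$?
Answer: $\sqrt{2505} \approx 50.05$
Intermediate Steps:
$\sqrt{59 \cdot 3 + 2328} = \sqrt{177 + 2328} = \sqrt{2505}$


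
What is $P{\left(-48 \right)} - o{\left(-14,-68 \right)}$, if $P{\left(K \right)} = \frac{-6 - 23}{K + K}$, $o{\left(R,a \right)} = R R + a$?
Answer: $- \frac{12259}{96} \approx -127.7$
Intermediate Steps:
$o{\left(R,a \right)} = a + R^{2}$ ($o{\left(R,a \right)} = R^{2} + a = a + R^{2}$)
$P{\left(K \right)} = - \frac{29}{2 K}$
$P{\left(-48 \right)} - o{\left(-14,-68 \right)} = - \frac{29}{2 \left(-48\right)} - \left(-68 + \left(-14\right)^{2}\right) = \left(- \frac{29}{2}\right) \left(- \frac{1}{48}\right) - \left(-68 + 196\right) = \frac{29}{96} - 128 = - \frac{12259}{96}$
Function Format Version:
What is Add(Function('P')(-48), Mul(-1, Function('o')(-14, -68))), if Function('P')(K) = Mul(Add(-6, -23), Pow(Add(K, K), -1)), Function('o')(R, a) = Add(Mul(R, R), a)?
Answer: Rational(-12259, 96) ≈ -127.70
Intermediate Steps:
Function('o')(R, a) = Add(a, Pow(R, 2)) (Function('o')(R, a) = Add(Pow(R, 2), a) = Add(a, Pow(R, 2)))
Function('P')(K) = Mul(Rational(-29, 2), Pow(K, -1)) (Function('P')(K) = Mul(-29, Pow(Mul(2, K), -1)) = Mul(-29, Mul(Rational(1, 2), Pow(K, -1))) = Mul(Rational(-29, 2), Pow(K, -1)))
Add(Function('P')(-48), Mul(-1, Function('o')(-14, -68))) = Add(Mul(Rational(-29, 2), Pow(-48, -1)), Mul(-1, Add(-68, Pow(-14, 2)))) = Add(Mul(Rational(-29, 2), Rational(-1, 48)), Mul(-1, Add(-68, 196))) = Add(Rational(29, 96), Mul(-1, 128)) = Add(Rational(29, 96), -128) = Rational(-12259, 96)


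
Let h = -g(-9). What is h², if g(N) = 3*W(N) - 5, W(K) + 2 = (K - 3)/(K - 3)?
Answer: 64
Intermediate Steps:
W(K) = -1 (W(K) = -2 + (K - 3)/(K - 3) = -2 + (-3 + K)/(-3 + K) = -2 + 1 = -1)
g(N) = -8 (g(N) = 3*(-1) - 5 = -3 - 5 = -8)
h = 8 (h = -1*(-8) = 8)
h² = 8² = 64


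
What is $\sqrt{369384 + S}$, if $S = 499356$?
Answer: $2 \sqrt{217185} \approx 932.06$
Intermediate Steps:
$\sqrt{369384 + S} = \sqrt{369384 + 499356} = \sqrt{868740} = 2 \sqrt{217185}$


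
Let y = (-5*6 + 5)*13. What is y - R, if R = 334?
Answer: -659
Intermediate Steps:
y = -325 (y = (-30 + 5)*13 = -25*13 = -325)
y - R = -325 - 1*334 = -325 - 334 = -659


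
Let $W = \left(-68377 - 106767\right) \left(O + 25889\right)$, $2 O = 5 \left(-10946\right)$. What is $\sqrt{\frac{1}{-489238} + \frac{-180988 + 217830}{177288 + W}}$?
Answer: $\frac{\sqrt{35132150984518882200891}}{15820112003502} \approx 0.011848$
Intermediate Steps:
$O = -27365$ ($O = \frac{5 \left(-10946\right)}{2} = \frac{1}{2} \left(-54730\right) = -27365$)
$W = 258512544$ ($W = \left(-68377 - 106767\right) \left(-27365 + 25889\right) = \left(-175144\right) \left(-1476\right) = 258512544$)
$\sqrt{\frac{1}{-489238} + \frac{-180988 + 217830}{177288 + W}} = \sqrt{\frac{1}{-489238} + \frac{-180988 + 217830}{177288 + 258512544}} = \sqrt{- \frac{1}{489238} + \frac{36842}{258689832}} = \sqrt{- \frac{1}{489238} + 36842 \cdot \frac{1}{258689832}} = \sqrt{- \frac{1}{489238} + \frac{18421}{129344916}} = \sqrt{\frac{4441454141}{31640224007004}} = \frac{\sqrt{35132150984518882200891}}{15820112003502}$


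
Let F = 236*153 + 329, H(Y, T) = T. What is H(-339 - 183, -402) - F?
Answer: -36839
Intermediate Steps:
F = 36437 (F = 36108 + 329 = 36437)
H(-339 - 183, -402) - F = -402 - 1*36437 = -402 - 36437 = -36839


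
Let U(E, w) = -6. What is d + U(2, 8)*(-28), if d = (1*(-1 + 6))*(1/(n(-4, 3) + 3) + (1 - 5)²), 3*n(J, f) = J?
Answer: 251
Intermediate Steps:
n(J, f) = J/3
d = 83 (d = (1*(-1 + 6))*(1/((⅓)*(-4) + 3) + (1 - 5)²) = (1*5)*(1/(-4/3 + 3) + (-4)²) = 5*(1/(5/3) + 16) = 5*(⅗ + 16) = 5*(83/5) = 83)
d + U(2, 8)*(-28) = 83 - 6*(-28) = 83 + 168 = 251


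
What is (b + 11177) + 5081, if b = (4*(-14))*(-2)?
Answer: 16370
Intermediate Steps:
b = 112 (b = -56*(-2) = 112)
(b + 11177) + 5081 = (112 + 11177) + 5081 = 11289 + 5081 = 16370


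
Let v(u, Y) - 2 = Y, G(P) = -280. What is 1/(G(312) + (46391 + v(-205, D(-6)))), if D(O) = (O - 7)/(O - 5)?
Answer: 11/507256 ≈ 2.1685e-5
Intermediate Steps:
D(O) = (-7 + O)/(-5 + O)
v(u, Y) = 2 + Y
1/(G(312) + (46391 + v(-205, D(-6)))) = 1/(-280 + (46391 + (2 + (-7 - 6)/(-5 - 6)))) = 1/(-280 + (46391 + (2 - 13/(-11)))) = 1/(-280 + (46391 + (2 - 1/11*(-13)))) = 1/(-280 + (46391 + (2 + 13/11))) = 1/(-280 + (46391 + 35/11)) = 1/(-280 + 510336/11) = 1/(507256/11) = 11/507256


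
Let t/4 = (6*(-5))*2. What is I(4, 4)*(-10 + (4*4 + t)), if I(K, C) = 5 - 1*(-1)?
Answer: -1404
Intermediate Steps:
I(K, C) = 6 (I(K, C) = 5 + 1 = 6)
t = -240 (t = 4*((6*(-5))*2) = 4*(-30*2) = 4*(-60) = -240)
I(4, 4)*(-10 + (4*4 + t)) = 6*(-10 + (4*4 - 240)) = 6*(-10 + (16 - 240)) = 6*(-10 - 224) = 6*(-234) = -1404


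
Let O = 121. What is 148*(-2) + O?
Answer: -175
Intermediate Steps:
148*(-2) + O = 148*(-2) + 121 = -296 + 121 = -175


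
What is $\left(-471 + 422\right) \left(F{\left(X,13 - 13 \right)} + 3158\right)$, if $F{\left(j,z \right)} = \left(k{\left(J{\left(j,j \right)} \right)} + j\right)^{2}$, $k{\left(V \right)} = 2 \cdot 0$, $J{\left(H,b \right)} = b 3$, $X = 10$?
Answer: $-159642$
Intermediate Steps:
$J{\left(H,b \right)} = 3 b$
$k{\left(V \right)} = 0$
$F{\left(j,z \right)} = j^{2}$ ($F{\left(j,z \right)} = \left(0 + j\right)^{2} = j^{2}$)
$\left(-471 + 422\right) \left(F{\left(X,13 - 13 \right)} + 3158\right) = \left(-471 + 422\right) \left(10^{2} + 3158\right) = - 49 \left(100 + 3158\right) = \left(-49\right) 3258 = -159642$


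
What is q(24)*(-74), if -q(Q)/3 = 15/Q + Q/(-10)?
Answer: -7881/20 ≈ -394.05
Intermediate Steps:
q(Q) = -45/Q + 3*Q/10 (q(Q) = -3*(15/Q + Q/(-10)) = -3*(15/Q + Q*(-1/10)) = -3*(15/Q - Q/10) = -45/Q + 3*Q/10)
q(24)*(-74) = (-45/24 + (3/10)*24)*(-74) = (-45*1/24 + 36/5)*(-74) = (-15/8 + 36/5)*(-74) = (213/40)*(-74) = -7881/20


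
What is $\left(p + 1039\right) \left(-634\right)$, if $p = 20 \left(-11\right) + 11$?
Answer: $-526220$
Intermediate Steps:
$p = -209$ ($p = -220 + 11 = -209$)
$\left(p + 1039\right) \left(-634\right) = \left(-209 + 1039\right) \left(-634\right) = 830 \left(-634\right) = -526220$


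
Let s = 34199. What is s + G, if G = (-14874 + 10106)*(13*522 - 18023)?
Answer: 53612215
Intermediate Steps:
G = 53578016 (G = -4768*(6786 - 18023) = -4768*(-11237) = 53578016)
s + G = 34199 + 53578016 = 53612215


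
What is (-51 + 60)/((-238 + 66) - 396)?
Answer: -9/568 ≈ -0.015845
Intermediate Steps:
(-51 + 60)/((-238 + 66) - 396) = 9/(-172 - 396) = 9/(-568) = 9*(-1/568) = -9/568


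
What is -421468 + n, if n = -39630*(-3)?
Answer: -302578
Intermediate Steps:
n = 118890
-421468 + n = -421468 + 118890 = -302578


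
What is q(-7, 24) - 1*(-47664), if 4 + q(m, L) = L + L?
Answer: 47708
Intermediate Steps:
q(m, L) = -4 + 2*L (q(m, L) = -4 + (L + L) = -4 + 2*L)
q(-7, 24) - 1*(-47664) = (-4 + 2*24) - 1*(-47664) = (-4 + 48) + 47664 = 44 + 47664 = 47708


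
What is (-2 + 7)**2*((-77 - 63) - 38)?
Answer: -4450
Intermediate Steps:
(-2 + 7)**2*((-77 - 63) - 38) = 5**2*(-140 - 38) = 25*(-178) = -4450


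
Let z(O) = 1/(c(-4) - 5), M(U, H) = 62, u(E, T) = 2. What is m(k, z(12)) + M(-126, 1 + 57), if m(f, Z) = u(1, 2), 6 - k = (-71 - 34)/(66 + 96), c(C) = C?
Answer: 64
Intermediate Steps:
z(O) = -⅑ (z(O) = 1/(-4 - 5) = 1/(-9) = -⅑)
k = 359/54 (k = 6 - (-71 - 34)/(66 + 96) = 6 - (-105)/162 = 6 - 1*(-35/54) = 6 + 35/54 = 359/54 ≈ 6.6481)
m(f, Z) = 2
m(k, z(12)) + M(-126, 1 + 57) = 2 + 62 = 64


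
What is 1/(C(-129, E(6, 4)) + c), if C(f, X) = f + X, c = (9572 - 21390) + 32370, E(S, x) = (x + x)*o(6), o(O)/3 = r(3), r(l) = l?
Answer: 1/20495 ≈ 4.8792e-5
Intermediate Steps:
o(O) = 9 (o(O) = 3*3 = 9)
E(S, x) = 18*x (E(S, x) = (x + x)*9 = (2*x)*9 = 18*x)
c = 20552 (c = -11818 + 32370 = 20552)
C(f, X) = X + f
1/(C(-129, E(6, 4)) + c) = 1/((18*4 - 129) + 20552) = 1/((72 - 129) + 20552) = 1/(-57 + 20552) = 1/20495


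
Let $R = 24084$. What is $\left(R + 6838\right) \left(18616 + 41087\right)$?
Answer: $1846136166$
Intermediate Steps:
$\left(R + 6838\right) \left(18616 + 41087\right) = \left(24084 + 6838\right) \left(18616 + 41087\right) = 30922 \cdot 59703 = 1846136166$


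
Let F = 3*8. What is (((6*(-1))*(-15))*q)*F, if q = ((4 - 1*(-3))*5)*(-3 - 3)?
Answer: -453600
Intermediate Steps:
F = 24
q = -210 (q = ((4 + 3)*5)*(-6) = (7*5)*(-6) = 35*(-6) = -210)
(((6*(-1))*(-15))*q)*F = (((6*(-1))*(-15))*(-210))*24 = (-6*(-15)*(-210))*24 = (90*(-210))*24 = -18900*24 = -453600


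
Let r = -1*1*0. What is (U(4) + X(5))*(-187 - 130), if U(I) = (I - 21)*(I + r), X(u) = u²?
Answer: 13631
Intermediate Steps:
r = 0 (r = -1*0 = 0)
U(I) = I*(-21 + I) (U(I) = (I - 21)*(I + 0) = (-21 + I)*I = I*(-21 + I))
(U(4) + X(5))*(-187 - 130) = (4*(-21 + 4) + 5²)*(-187 - 130) = (4*(-17) + 25)*(-317) = (-68 + 25)*(-317) = -43*(-317) = 13631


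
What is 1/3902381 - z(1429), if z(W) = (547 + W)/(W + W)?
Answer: -3855550999/5576502449 ≈ -0.69139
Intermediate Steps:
z(W) = (547 + W)/(2*W) (z(W) = (547 + W)/((2*W)) = (547 + W)*(1/(2*W)) = (547 + W)/(2*W))
1/3902381 - z(1429) = 1/3902381 - (547 + 1429)/(2*1429) = 1/3902381 - 1976/(2*1429) = 1/3902381 - 1*988/1429 = 1/3902381 - 988/1429 = -3855550999/5576502449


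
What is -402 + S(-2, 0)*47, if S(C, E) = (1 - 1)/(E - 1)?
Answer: -402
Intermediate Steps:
S(C, E) = 0 (S(C, E) = 0/(-1 + E) = 0)
-402 + S(-2, 0)*47 = -402 + 0*47 = -402 + 0 = -402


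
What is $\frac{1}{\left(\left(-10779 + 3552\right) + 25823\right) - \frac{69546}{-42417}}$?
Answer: $\frac{14139}{262952026} \approx 5.377 \cdot 10^{-5}$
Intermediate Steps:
$\frac{1}{\left(\left(-10779 + 3552\right) + 25823\right) - \frac{69546}{-42417}} = \frac{1}{\left(-7227 + 25823\right) - - \frac{23182}{14139}} = \frac{1}{18596 + \frac{23182}{14139}} = \frac{1}{\frac{262952026}{14139}} = \frac{14139}{262952026}$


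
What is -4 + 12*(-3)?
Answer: -40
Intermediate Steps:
-4 + 12*(-3) = -4 - 36 = -40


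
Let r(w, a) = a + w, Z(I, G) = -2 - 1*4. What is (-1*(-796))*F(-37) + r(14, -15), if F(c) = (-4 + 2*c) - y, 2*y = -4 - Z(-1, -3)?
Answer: -62885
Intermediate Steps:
Z(I, G) = -6 (Z(I, G) = -2 - 4 = -6)
y = 1 (y = (-4 - 1*(-6))/2 = (-4 + 6)/2 = (½)*2 = 1)
F(c) = -5 + 2*c (F(c) = (-4 + 2*c) - 1*1 = (-4 + 2*c) - 1 = -5 + 2*c)
(-1*(-796))*F(-37) + r(14, -15) = (-1*(-796))*(-5 + 2*(-37)) + (-15 + 14) = 796*(-5 - 74) - 1 = 796*(-79) - 1 = -62884 - 1 = -62885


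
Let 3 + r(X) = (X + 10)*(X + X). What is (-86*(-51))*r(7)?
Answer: 1030710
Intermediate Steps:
r(X) = -3 + 2*X*(10 + X) (r(X) = -3 + (X + 10)*(X + X) = -3 + (10 + X)*(2*X) = -3 + 2*X*(10 + X))
(-86*(-51))*r(7) = (-86*(-51))*(-3 + 2*7**2 + 20*7) = 4386*(-3 + 2*49 + 140) = 4386*(-3 + 98 + 140) = 4386*235 = 1030710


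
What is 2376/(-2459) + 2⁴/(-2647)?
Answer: -6328616/6508973 ≈ -0.97229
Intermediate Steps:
2376/(-2459) + 2⁴/(-2647) = 2376*(-1/2459) + 16*(-1/2647) = -2376/2459 - 16/2647 = -6328616/6508973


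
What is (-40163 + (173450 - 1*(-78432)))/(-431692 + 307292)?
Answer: -211719/124400 ≈ -1.7019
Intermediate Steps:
(-40163 + (173450 - 1*(-78432)))/(-431692 + 307292) = (-40163 + (173450 + 78432))/(-124400) = (-40163 + 251882)*(-1/124400) = 211719*(-1/124400) = -211719/124400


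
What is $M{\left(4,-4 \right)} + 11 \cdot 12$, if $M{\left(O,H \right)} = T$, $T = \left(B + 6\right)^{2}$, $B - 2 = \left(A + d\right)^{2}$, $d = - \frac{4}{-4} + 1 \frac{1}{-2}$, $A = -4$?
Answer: $\frac{8673}{16} \approx 542.06$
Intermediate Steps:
$d = \frac{1}{2}$ ($d = \left(-4\right) \left(- \frac{1}{4}\right) + 1 \left(- \frac{1}{2}\right) = 1 - \frac{1}{2} = \frac{1}{2} \approx 0.5$)
$B = \frac{57}{4}$ ($B = 2 + \left(-4 + \frac{1}{2}\right)^{2} = 2 + \left(- \frac{7}{2}\right)^{2} = 2 + \frac{49}{4} = \frac{57}{4} \approx 14.25$)
$T = \frac{6561}{16}$ ($T = \left(\frac{57}{4} + 6\right)^{2} = \left(\frac{81}{4}\right)^{2} = \frac{6561}{16} \approx 410.06$)
$M{\left(O,H \right)} = \frac{6561}{16}$
$M{\left(4,-4 \right)} + 11 \cdot 12 = \frac{6561}{16} + 11 \cdot 12 = \frac{6561}{16} + 132 = \frac{8673}{16}$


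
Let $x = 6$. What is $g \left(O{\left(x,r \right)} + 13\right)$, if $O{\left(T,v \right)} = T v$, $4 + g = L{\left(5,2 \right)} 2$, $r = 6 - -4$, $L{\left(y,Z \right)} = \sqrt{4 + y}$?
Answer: $146$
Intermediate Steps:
$r = 10$ ($r = 6 + 4 = 10$)
$g = 2$ ($g = -4 + \sqrt{4 + 5} \cdot 2 = -4 + \sqrt{9} \cdot 2 = -4 + 3 \cdot 2 = -4 + 6 = 2$)
$g \left(O{\left(x,r \right)} + 13\right) = 2 \left(6 \cdot 10 + 13\right) = 2 \left(60 + 13\right) = 2 \cdot 73 = 146$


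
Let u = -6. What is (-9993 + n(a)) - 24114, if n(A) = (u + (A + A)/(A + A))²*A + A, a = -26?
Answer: -34783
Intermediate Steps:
n(A) = 26*A (n(A) = (-6 + (A + A)/(A + A))²*A + A = (-6 + (2*A)/((2*A)))²*A + A = (-6 + (2*A)*(1/(2*A)))²*A + A = (-6 + 1)²*A + A = (-5)²*A + A = 25*A + A = 26*A)
(-9993 + n(a)) - 24114 = (-9993 + 26*(-26)) - 24114 = (-9993 - 676) - 24114 = -10669 - 24114 = -34783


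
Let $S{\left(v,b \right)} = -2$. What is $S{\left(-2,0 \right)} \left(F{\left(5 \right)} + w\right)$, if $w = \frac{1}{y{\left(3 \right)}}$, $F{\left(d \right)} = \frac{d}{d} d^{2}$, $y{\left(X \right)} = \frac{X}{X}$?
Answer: $-52$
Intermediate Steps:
$y{\left(X \right)} = 1$
$F{\left(d \right)} = d^{2}$ ($F{\left(d \right)} = 1 d^{2} = d^{2}$)
$w = 1$ ($w = 1^{-1} = 1$)
$S{\left(-2,0 \right)} \left(F{\left(5 \right)} + w\right) = - 2 \left(5^{2} + 1\right) = - 2 \left(25 + 1\right) = \left(-2\right) 26 = -52$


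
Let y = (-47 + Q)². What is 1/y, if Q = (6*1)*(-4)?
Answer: 1/5041 ≈ 0.00019837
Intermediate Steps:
Q = -24 (Q = 6*(-4) = -24)
y = 5041 (y = (-47 - 24)² = (-71)² = 5041)
1/y = 1/5041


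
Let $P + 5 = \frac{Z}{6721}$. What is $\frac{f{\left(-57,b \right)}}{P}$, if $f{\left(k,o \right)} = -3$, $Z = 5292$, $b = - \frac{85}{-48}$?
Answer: $\frac{20163}{28313} \approx 0.71215$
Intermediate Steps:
$b = \frac{85}{48}$ ($b = \left(-85\right) \left(- \frac{1}{48}\right) = \frac{85}{48} \approx 1.7708$)
$P = - \frac{28313}{6721}$ ($P = -5 + \frac{5292}{6721} = - \frac{28313}{6721} \approx -4.2126$)
$\frac{f{\left(-57,b \right)}}{P} = - \frac{3}{- \frac{28313}{6721}} = \left(-3\right) \left(- \frac{6721}{28313}\right) = \frac{20163}{28313}$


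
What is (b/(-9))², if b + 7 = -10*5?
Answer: 361/9 ≈ 40.111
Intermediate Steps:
b = -57 (b = -7 - 10*5 = -7 - 50 = -57)
(b/(-9))² = (-57/(-9))² = (-57*(-⅑))² = (19/3)² = 361/9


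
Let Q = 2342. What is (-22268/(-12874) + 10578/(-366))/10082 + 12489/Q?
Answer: 12354016144623/2317858590227 ≈ 5.3299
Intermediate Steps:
(-22268/(-12874) + 10578/(-366))/10082 + 12489/Q = (-22268/(-12874) + 10578/(-366))/10082 + 12489/2342 = (-22268*(-1/12874) + 10578*(-1/366))*(1/10082) + 12489*(1/2342) = (11134/6437 - 1763/61)*(1/10082) + 12489/2342 = -10669257/392657*1/10082 + 12489/2342 = -10669257/3958767874 + 12489/2342 = 12354016144623/2317858590227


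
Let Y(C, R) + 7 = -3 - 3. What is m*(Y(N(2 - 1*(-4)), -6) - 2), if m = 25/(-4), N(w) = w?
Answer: 375/4 ≈ 93.750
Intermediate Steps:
m = -25/4 (m = 25*(-¼) = -25/4 ≈ -6.2500)
Y(C, R) = -13 (Y(C, R) = -7 + (-3 - 3) = -7 - 6 = -13)
m*(Y(N(2 - 1*(-4)), -6) - 2) = -25*(-13 - 2)/4 = -25/4*(-15) = 375/4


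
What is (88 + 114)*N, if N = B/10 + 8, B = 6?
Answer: 8686/5 ≈ 1737.2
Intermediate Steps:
N = 43/5 (N = 6/10 + 8 = (⅒)*6 + 8 = ⅗ + 8 = 43/5 ≈ 8.6000)
(88 + 114)*N = (88 + 114)*(43/5) = 202*(43/5) = 8686/5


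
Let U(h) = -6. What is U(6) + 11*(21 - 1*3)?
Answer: 192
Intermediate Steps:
U(6) + 11*(21 - 1*3) = -6 + 11*(21 - 1*3) = -6 + 11*(21 - 3) = -6 + 11*18 = -6 + 198 = 192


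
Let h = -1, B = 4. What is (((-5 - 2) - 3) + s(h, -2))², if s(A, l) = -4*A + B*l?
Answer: 196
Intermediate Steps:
s(A, l) = -4*A + 4*l
(((-5 - 2) - 3) + s(h, -2))² = (((-5 - 2) - 3) + (-4*(-1) + 4*(-2)))² = ((-7 - 3) + (4 - 8))² = (-10 - 4)² = (-14)² = 196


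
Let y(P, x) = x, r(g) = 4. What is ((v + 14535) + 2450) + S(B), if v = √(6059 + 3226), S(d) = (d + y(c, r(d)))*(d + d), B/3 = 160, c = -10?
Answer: 481625 + √9285 ≈ 4.8172e+5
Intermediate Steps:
B = 480 (B = 3*160 = 480)
S(d) = 2*d*(4 + d) (S(d) = (d + 4)*(d + d) = (4 + d)*(2*d) = 2*d*(4 + d))
v = √9285 ≈ 96.359
((v + 14535) + 2450) + S(B) = ((√9285 + 14535) + 2450) + 2*480*(4 + 480) = ((14535 + √9285) + 2450) + 2*480*484 = (16985 + √9285) + 464640 = 481625 + √9285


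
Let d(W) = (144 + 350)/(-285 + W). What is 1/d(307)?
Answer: 11/247 ≈ 0.044534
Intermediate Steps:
d(W) = 494/(-285 + W)
1/d(307) = 1/(494/(-285 + 307)) = 1/(494/22) = 1/(494*(1/22)) = 1/(247/11) = 11/247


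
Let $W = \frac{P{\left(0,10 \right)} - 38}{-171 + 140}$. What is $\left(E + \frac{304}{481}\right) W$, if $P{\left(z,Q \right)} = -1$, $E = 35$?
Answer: $\frac{51417}{1147} \approx 44.827$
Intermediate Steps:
$W = \frac{39}{31}$ ($W = \frac{-1 - 38}{-171 + 140} = - \frac{39}{-31} = \left(-39\right) \left(- \frac{1}{31}\right) = \frac{39}{31} \approx 1.2581$)
$\left(E + \frac{304}{481}\right) W = \left(35 + \frac{304}{481}\right) \frac{39}{31} = \frac{17139}{481} \cdot \frac{39}{31} = \frac{51417}{1147}$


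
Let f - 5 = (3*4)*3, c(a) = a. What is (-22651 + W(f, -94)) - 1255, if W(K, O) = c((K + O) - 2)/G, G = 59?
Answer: -1410509/59 ≈ -23907.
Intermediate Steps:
f = 41 (f = 5 + (3*4)*3 = 5 + 12*3 = 5 + 36 = 41)
W(K, O) = -2/59 + K/59 + O/59 (W(K, O) = ((K + O) - 2)/59 = (-2 + K + O)*(1/59) = -2/59 + K/59 + O/59)
(-22651 + W(f, -94)) - 1255 = (-22651 + (-2/59 + (1/59)*41 + (1/59)*(-94))) - 1255 = (-22651 + (-2/59 + 41/59 - 94/59)) - 1255 = (-22651 - 55/59) - 1255 = -1336464/59 - 1255 = -1410509/59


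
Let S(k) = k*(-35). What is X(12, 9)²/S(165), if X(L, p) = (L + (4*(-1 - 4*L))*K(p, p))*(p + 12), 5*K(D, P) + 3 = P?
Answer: -26154576/6875 ≈ -3804.3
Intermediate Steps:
K(D, P) = -⅗ + P/5
S(k) = -35*k
X(L, p) = (12 + p)*(L + (-4 - 16*L)*(-⅗ + p/5)) (X(L, p) = (L + (4*(-1 - 4*L))*(-⅗ + p/5))*(p + 12) = (L + (-4 - 16*L)*(-⅗ + p/5))*(12 + p) = (12 + p)*(L + (-4 - 16*L)*(-⅗ + p/5)))
X(12, 9)²/S(165) = (144/5 - 36/5*9 - ⅘*9² + (636/5)*12 - 139/5*12*9 - 16/5*12*9²)²/((-35*165)) = (144/5 - 324/5 - ⅘*81 + 7632/5 - 15012/5 - 16/5*12*81)²/(-5775) = (144/5 - 324/5 - 324/5 + 7632/5 - 15012/5 - 15552/5)²*(-1/5775) = (-23436/5)²*(-1/5775) = (549246096/25)*(-1/5775) = -26154576/6875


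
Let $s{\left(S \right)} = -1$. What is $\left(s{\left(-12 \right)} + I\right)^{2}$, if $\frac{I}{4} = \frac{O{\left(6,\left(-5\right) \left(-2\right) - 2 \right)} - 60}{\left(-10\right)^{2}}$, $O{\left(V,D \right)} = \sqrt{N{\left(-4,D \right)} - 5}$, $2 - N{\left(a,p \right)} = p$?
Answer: $\frac{\left(85 - i \sqrt{11}\right)^{2}}{625} \approx 11.542 - 0.90212 i$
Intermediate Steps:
$N{\left(a,p \right)} = 2 - p$
$O{\left(V,D \right)} = \sqrt{-3 - D}$ ($O{\left(V,D \right)} = \sqrt{\left(2 - D\right) - 5} = \sqrt{-3 - D}$)
$I = - \frac{12}{5} + \frac{i \sqrt{11}}{25}$ ($I = 4 \frac{\sqrt{-3 - \left(\left(-5\right) \left(-2\right) - 2\right)} - 60}{\left(-10\right)^{2}} = 4 \frac{\sqrt{-3 - \left(10 - 2\right)} - 60}{100} = 4 \left(\sqrt{-3 - 8} - 60\right) \frac{1}{100} = 4 \left(\sqrt{-11} - 60\right) \frac{1}{100} = 4 \left(i \sqrt{11} - 60\right) \frac{1}{100} = 4 \left(-60 + i \sqrt{11}\right) \frac{1}{100} = 4 \left(- \frac{3}{5} + \frac{i \sqrt{11}}{100}\right) = - \frac{12}{5} + \frac{i \sqrt{11}}{25} \approx -2.4 + 0.13266 i$)
$\left(s{\left(-12 \right)} + I\right)^{2} = \left(-1 - \left(\frac{12}{5} - \frac{i \sqrt{11}}{25}\right)\right)^{2} = \left(- \frac{17}{5} + \frac{i \sqrt{11}}{25}\right)^{2}$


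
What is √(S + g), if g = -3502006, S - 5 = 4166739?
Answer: √664738 ≈ 815.31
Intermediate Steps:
S = 4166744 (S = 5 + 4166739 = 4166744)
√(S + g) = √(4166744 - 3502006) = √664738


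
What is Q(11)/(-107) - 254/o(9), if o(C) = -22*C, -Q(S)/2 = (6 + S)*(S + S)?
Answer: 87641/10593 ≈ 8.2735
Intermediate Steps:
Q(S) = -4*S*(6 + S) (Q(S) = -2*(6 + S)*(S + S) = -2*(6 + S)*2*S = -4*S*(6 + S))
Q(11)/(-107) - 254/o(9) = -4*11*(6 + 11)/(-107) - 254/((-22*9)) = -4*11*17*(-1/107) - 254/(-198) = -748*(-1/107) - 254*(-1/198) = 748/107 + 127/99 = 87641/10593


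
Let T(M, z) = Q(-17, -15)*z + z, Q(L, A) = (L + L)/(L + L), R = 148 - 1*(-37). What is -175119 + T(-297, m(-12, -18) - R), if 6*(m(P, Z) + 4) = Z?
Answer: -175503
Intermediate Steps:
m(P, Z) = -4 + Z/6
R = 185 (R = 148 + 37 = 185)
Q(L, A) = 1 (Q(L, A) = (2*L)/((2*L)) = (2*L)*(1/(2*L)) = 1)
T(M, z) = 2*z (T(M, z) = 1*z + z = z + z = 2*z)
-175119 + T(-297, m(-12, -18) - R) = -175119 + 2*((-4 + (⅙)*(-18)) - 1*185) = -175119 + 2*((-4 - 3) - 185) = -175119 + 2*(-7 - 185) = -175119 + 2*(-192) = -175119 - 384 = -175503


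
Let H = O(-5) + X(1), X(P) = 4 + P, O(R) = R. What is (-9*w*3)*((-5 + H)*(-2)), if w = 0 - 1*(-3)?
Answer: -810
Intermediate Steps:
H = 0 (H = -5 + (4 + 1) = -5 + 5 = 0)
w = 3 (w = 0 + 3 = 3)
(-9*w*3)*((-5 + H)*(-2)) = (-9*3*3)*((-5 + 0)*(-2)) = (-27*3)*(-5*(-2)) = -81*10 = -810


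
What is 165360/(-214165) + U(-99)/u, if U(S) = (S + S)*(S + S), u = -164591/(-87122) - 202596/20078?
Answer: -29977901411866440/6270187646219 ≈ -4781.0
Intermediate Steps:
u = -146386843/17849342 (u = -164591*(-1/87122) - 202596*1/20078 = 3359/1778 - 101298/10039 = -146386843/17849342 ≈ -8.2012)
U(S) = 4*S**2 (U(S) = (2*S)*(2*S) = 4*S**2)
165360/(-214165) + U(-99)/u = 165360/(-214165) + (4*(-99)**2)/(-146386843/17849342) = 165360*(-1/214165) + (4*9801)*(-17849342/146386843) = -33072/42833 + 39204*(-17849342/146386843) = -33072/42833 - 699765603768/146386843 = -29977901411866440/6270187646219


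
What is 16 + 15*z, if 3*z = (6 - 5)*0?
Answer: 16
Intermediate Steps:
z = 0 (z = ((6 - 5)*0)/3 = (1*0)/3 = (⅓)*0 = 0)
16 + 15*z = 16 + 15*0 = 16 + 0 = 16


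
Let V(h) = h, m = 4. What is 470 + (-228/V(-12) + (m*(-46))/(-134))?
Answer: 32855/67 ≈ 490.37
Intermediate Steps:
470 + (-228/V(-12) + (m*(-46))/(-134)) = 470 + (-228/(-12) + (4*(-46))/(-134)) = 470 + (-228*(-1/12) - 184*(-1/134)) = 470 + (19 + 92/67) = 470 + 1365/67 = 32855/67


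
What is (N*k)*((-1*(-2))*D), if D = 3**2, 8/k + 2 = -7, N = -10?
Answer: 160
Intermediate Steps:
k = -8/9 (k = 8/(-2 - 7) = 8/(-9) = 8*(-1/9) = -8/9 ≈ -0.88889)
D = 9
(N*k)*((-1*(-2))*D) = (-10*(-8/9))*(-1*(-2)*9) = 80*(2*9)/9 = (80/9)*18 = 160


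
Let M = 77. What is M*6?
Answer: 462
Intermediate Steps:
M*6 = 77*6 = 462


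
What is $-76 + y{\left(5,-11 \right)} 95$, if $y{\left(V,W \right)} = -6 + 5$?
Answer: $-171$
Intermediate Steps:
$y{\left(V,W \right)} = -1$
$-76 + y{\left(5,-11 \right)} 95 = -76 - 95 = -171$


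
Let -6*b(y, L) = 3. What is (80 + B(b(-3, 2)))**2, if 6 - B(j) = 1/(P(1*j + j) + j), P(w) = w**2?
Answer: 7056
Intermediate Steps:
b(y, L) = -1/2 (b(y, L) = -1/6*3 = -1/2)
B(j) = 6 - 1/(j + 4*j**2) (B(j) = 6 - 1/((1*j + j)**2 + j) = 6 - 1/((j + j)**2 + j) = 6 - 1/((2*j)**2 + j) = 6 - 1/(4*j**2 + j) = 6 - 1/(j + 4*j**2))
(80 + B(b(-3, 2)))**2 = (80 + (-1 + 6*(-1/2) + 24*(-1/2)**2)/((-1/2)*(1 + 4*(-1/2))))**2 = (80 - 2*(-1 - 3 + 24*(1/4))/(1 - 2))**2 = (80 - 2*(-1 - 3 + 6)/(-1))**2 = (80 - 2*(-1)*2)**2 = (80 + 4)**2 = 84**2 = 7056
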